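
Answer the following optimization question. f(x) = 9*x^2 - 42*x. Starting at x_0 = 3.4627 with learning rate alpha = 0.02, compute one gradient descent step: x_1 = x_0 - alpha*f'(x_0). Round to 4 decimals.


We compute the gradient at x_0 and apply the update.
f'(x) = 18*x - 42
f'(3.4627) = 18*3.4627 - 42 = 20.3286
x_1 = 3.4627 - 0.02*20.3286 = 3.0561


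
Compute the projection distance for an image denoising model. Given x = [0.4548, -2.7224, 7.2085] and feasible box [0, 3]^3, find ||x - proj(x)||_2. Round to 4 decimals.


Project each component onto [0, 3].
clip(0.4548) = 0.4548, clip(-2.7224) = 0.0, clip(7.2085) = 3.0
Projection = [0.4548, 0.0, 3.0]
Squared diffs: [0.0, 7.4115, 17.7115]
Distance = sqrt(25.123) = 5.0123


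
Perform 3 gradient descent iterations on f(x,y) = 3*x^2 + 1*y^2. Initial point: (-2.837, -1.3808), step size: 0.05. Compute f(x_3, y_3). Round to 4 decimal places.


Gradient descent on f(x,y) = 3*x^2 + 1*y^2.
Starting point: (-2.837, -1.3808), alpha = 0.05
Step 1: grad_x = 2*3*-2.837 = -17.022, grad_y = 2*1*-1.3808 = -2.7616
  x_1 = -2.837 - 0.05*-17.022 = -1.9859
  y_1 = -1.3808 - 0.05*-2.7616 = -1.2427
Step 2: grad_x = 2*3*-1.9859 = -11.9154, grad_y = 2*1*-1.2427 = -2.4854
  x_2 = -1.9859 - 0.05*-11.9154 = -1.3901
  y_2 = -1.2427 - 0.05*-2.4854 = -1.1184
Step 3: grad_x = 2*3*-1.3901 = -8.3408, grad_y = 2*1*-1.1184 = -2.2369
  x_3 = -1.3901 - 0.05*-8.3408 = -0.9731
  y_3 = -1.1184 - 0.05*-2.2369 = -1.0066
f(-0.9731, -1.0066) = 3*(-0.9731)^2 + 1*(-1.0066)^2 = 3.854


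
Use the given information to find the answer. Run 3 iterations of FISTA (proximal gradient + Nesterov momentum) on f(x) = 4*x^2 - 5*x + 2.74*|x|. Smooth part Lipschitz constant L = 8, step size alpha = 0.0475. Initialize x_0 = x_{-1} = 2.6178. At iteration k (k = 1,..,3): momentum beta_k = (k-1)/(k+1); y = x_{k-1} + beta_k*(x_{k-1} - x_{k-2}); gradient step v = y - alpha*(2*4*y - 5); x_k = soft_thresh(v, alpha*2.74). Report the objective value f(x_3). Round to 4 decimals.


FISTA on f(x) = 4*x^2 - 5*x + 2.74*|x|
L = 8, alpha = 0.0475
Iteration 1: beta = 0.0, y = 2.6178 + 0.0*(2.6178 - 2.6178) = 2.6178
  grad(y) = 15.9424, v = y - alpha*grad = 1.8605
  prox(v) = soft_thresh(1.8605, 0.1302) = 1.7304
Iteration 2: beta = 0.3333, y = 1.7304 + 0.3333*(1.7304 - 2.6178) = 1.4346
  grad(y) = 6.4767, v = y - alpha*grad = 1.1269
  prox(v) = soft_thresh(1.1269, 0.1302) = 0.9968
Iteration 3: beta = 0.5, y = 0.9968 + 0.5*(0.9968 - 1.7304) = 0.63
  grad(y) = 0.0399, v = y - alpha*grad = 0.6281
  prox(v) = soft_thresh(0.6281, 0.1302) = 0.4979
f(x_3) = 4*0.4979^2 - 5*0.4979 + 2.74*|0.4979| = -0.1336


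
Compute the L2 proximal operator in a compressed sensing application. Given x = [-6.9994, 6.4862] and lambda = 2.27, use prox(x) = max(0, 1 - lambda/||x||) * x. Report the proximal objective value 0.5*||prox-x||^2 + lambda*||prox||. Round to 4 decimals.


Step 1: Compute ||x||.
||x|| = 9.5427
Step 2: Compute scaling factor.
scale = max(0, 1 - 2.27/9.5427) = 0.7621
Step 3: prox(x) = [-5.3344, 4.9433]
||prox(x)|| = 7.2727
Step 4: Proximal objective.
0.5*||prox-x||^2 = 2.5765
lambda*||prox|| = 16.509
Total = 19.0854


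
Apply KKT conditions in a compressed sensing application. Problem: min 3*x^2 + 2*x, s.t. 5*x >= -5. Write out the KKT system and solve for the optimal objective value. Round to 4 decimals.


Step 1: Try lambda = 0 (constraint inactive).
Stationarity: 2*3*x + 2 = 0
x* = -2/(2*3) = -1/3 = -0.3333 (rounded; the exact value -1/3 is used below)
Check constraint: 5*-0.3333 = -1.6665 >= -5 -- satisfied.
Step 2: Compute optimal value.
f(x*) = 3*(-1/3)^2 + 2*(-1/3) = -0.3333


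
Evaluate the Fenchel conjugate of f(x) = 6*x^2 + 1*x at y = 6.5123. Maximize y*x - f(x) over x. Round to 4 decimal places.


f*(y) = sup_x {y*x - a*x^2 - b*x} = sup_x {(y-b)*x - a*x^2}
FOC: (y - b) - 2a*x = 0 => x* = (y - b)/(2a)
x* = (6.5123 - 1)/(2*6) = 0.4594
f*(6.5123) = (y-b)^2/(4a) = (6.5123 - 1)^2/(4*6)
= 30.3855/24 = 1.2661


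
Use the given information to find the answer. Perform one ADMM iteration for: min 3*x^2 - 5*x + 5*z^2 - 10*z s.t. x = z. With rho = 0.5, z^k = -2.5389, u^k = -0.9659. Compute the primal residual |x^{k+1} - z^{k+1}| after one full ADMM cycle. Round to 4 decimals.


ADMM iteration with rho = 0.5, z^k = -2.5389, u^k = -0.9659
Step 1: x-update.
Minimize 3*x^2 - 5*x + (0.5/2)*(x + 2.5389 - 0.9659)^2
FOC: (2*3 + 0.5)*x = 5 + 0.5*(-2.5389 + 0.9659)
x^{k+1} = 0.6482
Step 2: z-update.
Minimize 5*z^2 - 10*z + (0.5/2)*(0.6482 - z - 0.9659)^2
FOC: (2*5 + 0.5)*z = 10 + 0.5*(0.6482 - 0.9659)
z^{k+1} = 0.9373
Step 3: u-update.
u^{k+1} = -0.9659 + 0.6482 - 0.9373 = -1.2549
Step 4: Primal residual = |0.6482 - 0.9373| = 0.289


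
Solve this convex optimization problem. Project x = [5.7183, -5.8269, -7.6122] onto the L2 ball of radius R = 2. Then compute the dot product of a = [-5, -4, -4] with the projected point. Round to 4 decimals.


Step 1: Compute ||x|| (intermediates to 6 decimals).
||x|| = sqrt(5.7183^2 + (-5.8269)^2 + (-7.6122)^2) = 11.162316
Step 2: Project.
Since ||x|| > R, scale = R/||x|| = 2/11.162316 = 0.179174, proj(x) = scale * x
proj(x) = [1.024571, -1.044029, -1.363908]
Step 3: Dot product.
a^T * proj(x) = -5*1.024571 - 4*(-1.044029) - 4*(-1.363908) = 4.5089


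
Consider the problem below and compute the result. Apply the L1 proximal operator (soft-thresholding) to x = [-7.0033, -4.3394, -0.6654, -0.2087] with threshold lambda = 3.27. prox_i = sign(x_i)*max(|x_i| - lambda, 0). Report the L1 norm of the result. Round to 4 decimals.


Soft-thresholding with lambda = 3.27:
prox(-7.0033) = sign(-7.0033)*max(|-7.0033| - 3.27, 0) = -3.7333
prox(-4.3394) = sign(-4.3394)*max(|-4.3394| - 3.27, 0) = -1.0694
prox(-0.6654) = sign(-0.6654)*max(|-0.6654| - 3.27, 0) = 0.0
prox(-0.2087) = sign(-0.2087)*max(|-0.2087| - 3.27, 0) = 0.0
prox(x) = [-3.7333, -1.0694, 0.0, 0.0]
||prox(x)||_1 = 3.7333 + 1.0694 + 0.0 + 0.0 = 4.8027


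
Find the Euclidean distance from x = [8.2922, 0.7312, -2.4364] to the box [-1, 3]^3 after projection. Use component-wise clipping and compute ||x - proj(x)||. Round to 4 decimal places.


Project each component onto [-1, 3].
clip(8.2922) = 3.0, clip(0.7312) = 0.7312, clip(-2.4364) = -1.0
Projection = [3.0, 0.7312, -1.0]
Squared diffs: [28.0074, 0.0, 2.0632]
Distance = sqrt(30.0706) = 5.4837


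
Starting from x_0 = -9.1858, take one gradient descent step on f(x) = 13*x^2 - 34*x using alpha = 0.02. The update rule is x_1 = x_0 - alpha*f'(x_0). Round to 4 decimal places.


We compute the gradient at x_0 and apply the update.
f'(x) = 26*x - 34
f'(-9.1858) = 26*-9.1858 - 34 = -272.8308
x_1 = -9.1858 - 0.02*-272.8308 = -3.7292


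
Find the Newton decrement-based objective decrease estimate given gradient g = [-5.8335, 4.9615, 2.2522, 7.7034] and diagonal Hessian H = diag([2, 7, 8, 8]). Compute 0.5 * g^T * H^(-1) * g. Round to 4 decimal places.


Step 1: H is diagonal, so H^(-1) * g = [-2.9168, 0.7088, 0.2815, 0.9629].
Step 2: g^T H^(-1) g = sum_i g_i^2 / H_ii
  = (-5.8335)^2/2 + (4.9615)^2/7 + (2.2522)^2/8 + (7.7034)^2/8
  = 17.0149 + 3.5166 + 0.6341 + 7.4178 = 28.5833
Step 3: Objective decrease = 0.5 * g^T H^(-1) g = 14.2917


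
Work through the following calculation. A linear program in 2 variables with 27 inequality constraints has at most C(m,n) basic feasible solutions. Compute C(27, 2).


Each vertex corresponds to some choice of n active constraints out of m, so the number of vertices is at most C(m, n) = m! / (n!(m-n)!).
m = 27, n = 2
Numerator: 27 * 26
Denominator: 2! = 2
C(27, 2) = 351


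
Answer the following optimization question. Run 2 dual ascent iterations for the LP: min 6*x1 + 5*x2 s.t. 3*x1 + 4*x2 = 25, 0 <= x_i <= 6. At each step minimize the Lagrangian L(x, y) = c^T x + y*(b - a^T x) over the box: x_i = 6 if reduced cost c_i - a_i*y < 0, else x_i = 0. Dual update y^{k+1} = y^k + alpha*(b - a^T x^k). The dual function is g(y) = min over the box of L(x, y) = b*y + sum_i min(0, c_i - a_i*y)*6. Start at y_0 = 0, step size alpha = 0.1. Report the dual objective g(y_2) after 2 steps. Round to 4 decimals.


Dual ascent for LP: min 6*x1 + 5*x2, 3*x1 + 4*x2 = 25, 0 <= x_i <= 6
Step 1: y^k = 0.0, reduced costs: (6.0, 5.0)
  x^k = (0.0, 0.0), subgradient = b - a^T x = 25.0
  y^{k+1} = 0.0 + 0.1*25.0 = 2.5
Step 2: y^k = 2.5, reduced costs: (-1.5, -5.0)
  x^k = (6.0, 6.0), subgradient = b - a^T x = -17.0
  y^{k+1} = 2.5 + 0.1*-17.0 = 0.8
Dual objective at y_2 = 0.8: reduced costs (3.6, 1.8), box minimizer x = (0.0, 0.0)
g(y_2) = b*y + (c1 - a1*y)*x1 + (c2 - a2*y)*x2 = 25*0.8 + 3.6*0.0 + 1.8*0.0 = 20.0 + 0.0 + 0.0 = 20.0


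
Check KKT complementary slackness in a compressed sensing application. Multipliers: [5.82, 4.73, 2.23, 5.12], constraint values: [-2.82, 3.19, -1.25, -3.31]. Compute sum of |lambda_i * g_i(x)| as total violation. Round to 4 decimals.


KKT complementary slackness check:
lambda_1 * g_1 = 5.82 * -2.82 = -16.4124
lambda_2 * g_2 = 4.73 * 3.19 = 15.0887
lambda_3 * g_3 = 2.23 * -1.25 = -2.7875
lambda_4 * g_4 = 5.12 * -3.31 = -16.9472
Total violation = 16.4124 + 15.0887 + 2.7875 + 16.9472 = 51.2358


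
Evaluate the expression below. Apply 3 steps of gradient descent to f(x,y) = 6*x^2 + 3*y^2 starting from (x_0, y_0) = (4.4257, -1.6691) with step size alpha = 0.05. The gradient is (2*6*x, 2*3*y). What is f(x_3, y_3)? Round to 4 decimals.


Gradient descent on f(x,y) = 6*x^2 + 3*y^2.
Starting point: (4.4257, -1.6691), alpha = 0.05
Step 1: grad_x = 2*6*4.4257 = 53.1084, grad_y = 2*3*-1.6691 = -10.0146
  x_1 = 4.4257 - 0.05*53.1084 = 1.7703
  y_1 = -1.6691 - 0.05*-10.0146 = -1.1684
Step 2: grad_x = 2*6*1.7703 = 21.2434, grad_y = 2*3*-1.1684 = -7.0102
  x_2 = 1.7703 - 0.05*21.2434 = 0.7081
  y_2 = -1.1684 - 0.05*-7.0102 = -0.8179
Step 3: grad_x = 2*6*0.7081 = 8.4973, grad_y = 2*3*-0.8179 = -4.9072
  x_3 = 0.7081 - 0.05*8.4973 = 0.2832
  y_3 = -0.8179 - 0.05*-4.9072 = -0.5725
f(0.2832, -0.5725) = 6*0.2832^2 + 3*(-0.5725)^2 = 1.4646


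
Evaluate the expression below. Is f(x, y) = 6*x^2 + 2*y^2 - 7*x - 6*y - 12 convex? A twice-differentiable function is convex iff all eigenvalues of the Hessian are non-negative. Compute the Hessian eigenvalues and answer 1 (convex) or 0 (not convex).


The Hessian of f(x,y) = 6*x^2 + 2*y^2 - 7*x - 6*y - 12 is:
H = [[12, 0], [0, 4]]
Trace = 12 + 4 = 16
Determinant = 12*4 - (0)^2 = 48
Discriminant = (16)^2 - 4*48 = 64.0
Eigenvalues: lambda_1 = 4.0, lambda_2 = 12.0
The function is convex.

1


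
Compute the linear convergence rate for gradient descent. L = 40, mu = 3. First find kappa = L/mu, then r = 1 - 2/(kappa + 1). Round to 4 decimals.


Step 1: Compute the condition number.
kappa = L/mu = 40/3 = 13.3333
Step 2: Compute the convergence rate.
r = 1 - 2/(kappa + 1) = 1 - 2*mu/(L + mu) = (L - mu)/(L + mu) = 37/43 = 0.8605


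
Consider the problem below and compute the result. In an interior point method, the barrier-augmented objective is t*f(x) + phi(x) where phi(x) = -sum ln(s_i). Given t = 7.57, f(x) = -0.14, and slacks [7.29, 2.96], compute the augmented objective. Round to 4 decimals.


Step 1: Compute log-barrier.
ln values: [1.9865, 1.0852]
phi = -(1.9865 + 1.0852) = -3.0717
Step 2: Compute augmented objective.
t*f(x) = 7.57*-0.14 = -1.0598
Total = -1.0598 - 3.0717 = -4.1315


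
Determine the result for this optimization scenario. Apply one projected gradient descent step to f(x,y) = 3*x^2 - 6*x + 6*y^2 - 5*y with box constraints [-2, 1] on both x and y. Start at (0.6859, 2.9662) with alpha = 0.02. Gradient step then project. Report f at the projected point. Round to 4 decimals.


Step 1: Compute gradient at (0.6859, 2.9662).
grad_x = 2*3*0.6859 - 6 = -1.8846
grad_y = 2*6*2.9662 - 5 = 30.5944
Step 2: Gradient step.
x_raw = 0.6859 - 0.02*-1.8846 = 0.7236
y_raw = 2.9662 - 0.02*30.5944 = 2.3543
Step 3: Project onto [-2, 1].
x_proj = clip(0.7236) = 0.7236
y_proj = clip(2.3543) = 1.0
Step 4: Evaluate f.
f(0.7236, 1.0) = -1.7708


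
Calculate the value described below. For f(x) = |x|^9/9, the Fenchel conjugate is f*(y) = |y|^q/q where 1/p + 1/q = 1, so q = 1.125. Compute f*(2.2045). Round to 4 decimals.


The conjugate exponent q satisfies 1/p + 1/q = 1.
p = 9, so q = 9/(9 - 1) = 1.125
|y|^q = 2.2045^1.125 = 2.4335
f*(2.2045) = 2.4335 / 1.125 = 2.1631


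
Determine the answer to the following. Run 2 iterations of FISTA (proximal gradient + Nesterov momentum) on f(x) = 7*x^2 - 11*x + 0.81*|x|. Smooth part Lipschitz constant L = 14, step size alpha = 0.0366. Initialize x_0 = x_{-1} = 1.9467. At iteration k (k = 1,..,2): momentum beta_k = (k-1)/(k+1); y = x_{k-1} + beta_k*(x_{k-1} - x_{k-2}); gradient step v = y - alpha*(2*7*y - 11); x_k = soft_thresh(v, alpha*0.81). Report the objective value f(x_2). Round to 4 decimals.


FISTA on f(x) = 7*x^2 - 11*x + 0.81*|x|
L = 14, alpha = 0.0366
Iteration 1: beta = 0.0, y = 1.9467 + 0.0*(1.9467 - 1.9467) = 1.9467
  grad(y) = 16.2538, v = y - alpha*grad = 1.3518
  prox(v) = soft_thresh(1.3518, 0.0296) = 1.3222
Iteration 2: beta = 0.3333, y = 1.3222 + 0.3333*(1.3222 - 1.9467) = 1.114
  grad(y) = 4.5958, v = y - alpha*grad = 0.9458
  prox(v) = soft_thresh(0.9458, 0.0296) = 0.9161
f(x_2) = 7*0.9161^2 - 11*0.9161 + 0.81*|0.9161| = -3.4603


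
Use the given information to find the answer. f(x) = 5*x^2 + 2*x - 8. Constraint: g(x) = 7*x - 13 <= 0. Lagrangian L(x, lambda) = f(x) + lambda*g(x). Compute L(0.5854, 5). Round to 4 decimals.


Step 1: Evaluate f(x).
f(0.5854) = 5*0.5854^2 + 2*0.5854 - 8 = -5.1157
Step 2: Evaluate g(x).
g(0.5854) = 7*0.5854 - 13 = -8.9022
Step 3: Compute Lagrangian.
L = -5.1157 + 5*-8.9022 = -49.6267


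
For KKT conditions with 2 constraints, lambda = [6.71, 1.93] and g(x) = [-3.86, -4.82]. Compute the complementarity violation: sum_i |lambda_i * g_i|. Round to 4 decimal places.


KKT complementary slackness check:
lambda_1 * g_1 = 6.71 * -3.86 = -25.9006
lambda_2 * g_2 = 1.93 * -4.82 = -9.3026
Total violation = 25.9006 + 9.3026 = 35.2032


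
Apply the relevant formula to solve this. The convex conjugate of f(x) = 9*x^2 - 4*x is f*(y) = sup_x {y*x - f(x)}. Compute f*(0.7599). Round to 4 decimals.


f*(y) = sup_x {y*x - a*x^2 - b*x} = sup_x {(y-b)*x - a*x^2}
FOC: (y - b) - 2a*x = 0 => x* = (y - b)/(2a)
x* = (0.7599 + 4)/(2*9) = 0.2644
f*(0.7599) = (y-b)^2/(4a) = (0.7599 + 4)^2/(4*9)
= 22.6566/36 = 0.6294


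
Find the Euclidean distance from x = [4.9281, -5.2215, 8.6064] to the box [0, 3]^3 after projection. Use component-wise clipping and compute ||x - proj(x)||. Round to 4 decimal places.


Project each component onto [0, 3].
clip(4.9281) = 3.0, clip(-5.2215) = 0.0, clip(8.6064) = 3.0
Projection = [3.0, 0.0, 3.0]
Squared diffs: [3.7176, 27.2641, 31.4317]
Distance = sqrt(62.4134) = 7.9002


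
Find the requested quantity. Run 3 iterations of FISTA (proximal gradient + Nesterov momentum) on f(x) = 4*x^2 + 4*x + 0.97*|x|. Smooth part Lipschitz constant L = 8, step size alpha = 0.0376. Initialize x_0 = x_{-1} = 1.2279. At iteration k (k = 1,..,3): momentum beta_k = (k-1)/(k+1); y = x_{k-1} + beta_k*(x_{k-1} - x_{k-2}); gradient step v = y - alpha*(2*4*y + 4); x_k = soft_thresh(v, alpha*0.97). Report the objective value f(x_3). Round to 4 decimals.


FISTA on f(x) = 4*x^2 + 4*x + 0.97*|x|
L = 8, alpha = 0.0376
Iteration 1: beta = 0.0, y = 1.2279 + 0.0*(1.2279 - 1.2279) = 1.2279
  grad(y) = 13.8232, v = y - alpha*grad = 0.7081
  prox(v) = soft_thresh(0.7081, 0.0365) = 0.6717
Iteration 2: beta = 0.3333, y = 0.6717 + 0.3333*(0.6717 - 1.2279) = 0.4863
  grad(y) = 7.8901, v = y - alpha*grad = 0.1896
  prox(v) = soft_thresh(0.1896, 0.0365) = 0.1531
Iteration 3: beta = 0.5, y = 0.1531 + 0.5*(0.1531 - 0.6717) = -0.1061
  grad(y) = 3.1508, v = y - alpha*grad = -0.2246
  prox(v) = soft_thresh(-0.2246, 0.0365) = -0.1881
f(x_3) = 4*(-0.1881)^2 + 4*(-0.1881) + 0.97*|-0.1881| = -0.4285


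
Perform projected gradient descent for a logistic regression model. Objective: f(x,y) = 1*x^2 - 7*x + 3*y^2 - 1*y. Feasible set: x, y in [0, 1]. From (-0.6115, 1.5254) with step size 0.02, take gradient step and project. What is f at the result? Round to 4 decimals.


Step 1: Compute gradient at (-0.6115, 1.5254).
grad_x = 2*1*-0.6115 - 7 = -8.223
grad_y = 2*3*1.5254 - 1 = 8.1524
Step 2: Gradient step.
x_raw = -0.6115 - 0.02*-8.223 = -0.447
y_raw = 1.5254 - 0.02*8.1524 = 1.3624
Step 3: Project onto [0, 1].
x_proj = clip(-0.447) = 0.0
y_proj = clip(1.3624) = 1.0
Step 4: Evaluate f.
f(0.0, 1.0) = 2.0


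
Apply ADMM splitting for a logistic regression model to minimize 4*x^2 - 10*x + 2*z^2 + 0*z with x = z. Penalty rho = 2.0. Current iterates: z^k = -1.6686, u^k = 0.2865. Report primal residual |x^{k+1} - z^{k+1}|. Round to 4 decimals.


ADMM iteration with rho = 2.0, z^k = -1.6686, u^k = 0.2865
Step 1: x-update.
Minimize 4*x^2 - 10*x + (2.0/2)*(x + 1.6686 + 0.2865)^2
FOC: (2*4 + 2.0)*x = 10 + 2.0*(-1.6686 - 0.2865)
x^{k+1} = 0.609
Step 2: z-update.
Minimize 2*z^2 + 0*z + (2.0/2)*(0.609 - z + 0.2865)^2
FOC: (2*2 + 2.0)*z = 0 + 2.0*(0.609 + 0.2865)
z^{k+1} = 0.2985
Step 3: u-update.
u^{k+1} = 0.2865 + 0.609 - 0.2985 = 0.597
Step 4: Primal residual = |0.609 - 0.2985| = 0.3105


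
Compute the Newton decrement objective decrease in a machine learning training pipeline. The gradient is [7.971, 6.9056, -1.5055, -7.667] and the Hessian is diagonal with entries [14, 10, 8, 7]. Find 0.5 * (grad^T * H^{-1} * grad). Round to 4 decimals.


Step 1: H is diagonal, so H^(-1) * g = [0.5694, 0.6906, -0.1882, -1.0953].
Step 2: g^T H^(-1) g = sum_i g_i^2 / H_ii
  = (7.971)^2/14 + (6.9056)^2/10 + (-1.5055)^2/8 + (-7.667)^2/7
  = 4.5383 + 4.7687 + 0.2833 + 8.3976 = 17.9879
Step 3: Objective decrease = 0.5 * g^T H^(-1) g = 8.994


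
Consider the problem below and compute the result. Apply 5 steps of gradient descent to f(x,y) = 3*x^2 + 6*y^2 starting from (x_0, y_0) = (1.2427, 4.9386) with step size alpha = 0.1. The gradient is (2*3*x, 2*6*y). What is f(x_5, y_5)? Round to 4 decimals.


Gradient descent on f(x,y) = 3*x^2 + 6*y^2.
Starting point: (1.2427, 4.9386), alpha = 0.1
Step 1: grad_x = 2*3*1.2427 = 7.4562, grad_y = 2*6*4.9386 = 59.2632
  x_1 = 1.2427 - 0.1*7.4562 = 0.4971
  y_1 = 4.9386 - 0.1*59.2632 = -0.9877
Step 2: grad_x = 2*3*0.4971 = 2.9825, grad_y = 2*6*-0.9877 = -11.8526
  x_2 = 0.4971 - 0.1*2.9825 = 0.1988
  y_2 = -0.9877 - 0.1*-11.8526 = 0.1975
Step 3: grad_x = 2*3*0.1988 = 1.193, grad_y = 2*6*0.1975 = 2.3705
  x_3 = 0.1988 - 0.1*1.193 = 0.0795
  y_3 = 0.1975 - 0.1*2.3705 = -0.0395
Step 4: grad_x = 2*3*0.0795 = 0.4772, grad_y = 2*6*-0.0395 = -0.4741
  x_4 = 0.0795 - 0.1*0.4772 = 0.0318
  y_4 = -0.0395 - 0.1*-0.4741 = 0.0079
Step 5: grad_x = 2*3*0.0318 = 0.1909, grad_y = 2*6*0.0079 = 0.0948
  x_5 = 0.0318 - 0.1*0.1909 = 0.0127
  y_5 = 0.0079 - 0.1*0.0948 = -0.0016
f(0.0127, -0.0016) = 3*0.0127^2 + 6*(-0.0016)^2 = 0.0005


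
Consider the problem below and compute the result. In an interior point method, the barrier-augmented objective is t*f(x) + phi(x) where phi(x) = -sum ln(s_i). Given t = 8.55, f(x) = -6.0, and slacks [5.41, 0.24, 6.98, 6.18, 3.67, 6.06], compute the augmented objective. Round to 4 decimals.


Step 1: Compute log-barrier.
ln values: [1.6882, -1.4271, 1.943, 1.8213, 1.3002, 1.8017]
phi = -(1.6882 - 1.4271 + 1.943 + 1.8213 + 1.3002 + 1.8017) = -7.1274
Step 2: Compute augmented objective.
t*f(x) = 8.55*-6.0 = -51.3
Total = -51.3 - 7.1274 = -58.4274


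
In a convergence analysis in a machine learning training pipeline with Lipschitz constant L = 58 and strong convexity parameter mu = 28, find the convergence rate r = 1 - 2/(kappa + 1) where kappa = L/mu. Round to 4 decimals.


Step 1: Compute the condition number.
kappa = L/mu = 58/28 = 2.0714
Step 2: Compute the convergence rate.
r = 1 - 2/(kappa + 1) = 1 - 2*mu/(L + mu) = (L - mu)/(L + mu) = 30/86 = 0.3488


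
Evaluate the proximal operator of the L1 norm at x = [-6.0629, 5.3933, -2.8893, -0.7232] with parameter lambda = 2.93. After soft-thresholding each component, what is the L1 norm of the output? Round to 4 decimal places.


Soft-thresholding with lambda = 2.93:
prox(-6.0629) = sign(-6.0629)*max(|-6.0629| - 2.93, 0) = -3.1329
prox(5.3933) = sign(5.3933)*max(|5.3933| - 2.93, 0) = 2.4633
prox(-2.8893) = sign(-2.8893)*max(|-2.8893| - 2.93, 0) = 0.0
prox(-0.7232) = sign(-0.7232)*max(|-0.7232| - 2.93, 0) = 0.0
prox(x) = [-3.1329, 2.4633, 0.0, 0.0]
||prox(x)||_1 = 3.1329 + 2.4633 + 0.0 + 0.0 = 5.5962


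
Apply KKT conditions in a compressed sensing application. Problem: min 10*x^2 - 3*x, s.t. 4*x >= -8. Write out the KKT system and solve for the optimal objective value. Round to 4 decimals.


Step 1: Try lambda = 0 (constraint inactive).
Stationarity: 2*10*x - 3 = 0
x* = 3/(2*10) = 0.15
Check constraint: 4*0.15 = 0.6 >= -8 -- satisfied.
Step 2: Compute optimal value.
f(x*) = 10*0.15^2 - 3*0.15 = -0.225


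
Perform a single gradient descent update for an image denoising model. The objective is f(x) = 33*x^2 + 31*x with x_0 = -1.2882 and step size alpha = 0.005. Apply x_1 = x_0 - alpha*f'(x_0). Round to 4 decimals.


We compute the gradient at x_0 and apply the update.
f'(x) = 66*x + 31
f'(-1.2882) = 66*-1.2882 + 31 = -54.0212
x_1 = -1.2882 - 0.005*-54.0212 = -1.0181


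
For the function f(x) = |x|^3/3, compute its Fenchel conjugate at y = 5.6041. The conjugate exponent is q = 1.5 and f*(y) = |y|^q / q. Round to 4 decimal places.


The conjugate exponent q satisfies 1/p + 1/q = 1.
p = 3, so q = 3/(3 - 1) = 1.5
|y|^q = 5.6041^1.5 = 13.2666
f*(5.6041) = 13.2666 / 1.5 = 8.8444


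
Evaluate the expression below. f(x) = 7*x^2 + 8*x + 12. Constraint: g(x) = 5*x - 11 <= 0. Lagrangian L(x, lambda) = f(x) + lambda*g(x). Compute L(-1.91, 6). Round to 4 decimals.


Step 1: Evaluate f(x).
f(-1.91) = 7*(-1.91)^2 + 8*(-1.91) + 12 = 22.2567
Step 2: Evaluate g(x).
g(-1.91) = 5*-1.91 - 11 = -20.55
Step 3: Compute Lagrangian.
L = 22.2567 + 6*-20.55 = -101.0433


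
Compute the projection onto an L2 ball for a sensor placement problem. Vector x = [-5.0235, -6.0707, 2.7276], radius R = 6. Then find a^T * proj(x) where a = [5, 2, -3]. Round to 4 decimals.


Step 1: Compute ||x|| (intermediates to 6 decimals).
||x|| = sqrt((-5.0235)^2 + (-6.0707)^2 + 2.7276^2) = 8.33839
Step 2: Project.
Since ||x|| > R, scale = R/||x|| = 6/8.33839 = 0.719563, proj(x) = scale * x
proj(x) = [-3.614725, -4.368251, 1.96268]
Step 3: Dot product.
a^T * proj(x) = 5*(-3.614725) + 2*(-4.368251) - 3*1.96268 = -32.6982


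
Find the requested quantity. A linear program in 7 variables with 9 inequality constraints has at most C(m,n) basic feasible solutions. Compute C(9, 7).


Each vertex corresponds to some choice of n active constraints out of m, so the number of vertices is at most C(m, n) = m! / (n!(m-n)!).
m = 9, n = 7
Numerator: 9 * 8 * 7 * 6 * 5 * 4 * 3
Denominator: 7! = 5040
C(9, 7) = 36


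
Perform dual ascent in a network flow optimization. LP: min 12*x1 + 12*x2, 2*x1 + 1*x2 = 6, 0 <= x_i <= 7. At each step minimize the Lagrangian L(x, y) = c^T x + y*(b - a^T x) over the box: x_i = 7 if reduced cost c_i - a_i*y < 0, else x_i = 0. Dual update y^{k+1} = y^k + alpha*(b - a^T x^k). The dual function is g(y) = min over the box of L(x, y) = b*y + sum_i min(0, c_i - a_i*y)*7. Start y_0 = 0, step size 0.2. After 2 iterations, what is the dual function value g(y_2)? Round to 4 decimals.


Dual ascent for LP: min 12*x1 + 12*x2, 2*x1 + 1*x2 = 6, 0 <= x_i <= 7
Step 1: y^k = 0.0, reduced costs: (12.0, 12.0)
  x^k = (0.0, 0.0), subgradient = b - a^T x = 6.0
  y^{k+1} = 0.0 + 0.2*6.0 = 1.2
Step 2: y^k = 1.2, reduced costs: (9.6, 10.8)
  x^k = (0.0, 0.0), subgradient = b - a^T x = 6.0
  y^{k+1} = 1.2 + 0.2*6.0 = 2.4
Dual objective at y_2 = 2.4: reduced costs (7.2, 9.6), box minimizer x = (0.0, 0.0)
g(y_2) = b*y + (c1 - a1*y)*x1 + (c2 - a2*y)*x2 = 6*2.4 + 7.2*0.0 + 9.6*0.0 = 14.4 + 0.0 + 0.0 = 14.4


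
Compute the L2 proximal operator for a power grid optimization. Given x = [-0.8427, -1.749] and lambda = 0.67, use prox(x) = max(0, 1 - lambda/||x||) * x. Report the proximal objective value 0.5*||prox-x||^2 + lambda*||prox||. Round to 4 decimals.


Step 1: Compute ||x||.
||x|| = 1.9414
Step 2: Compute scaling factor.
scale = max(0, 1 - 0.67/1.9414) = 0.6549
Step 3: prox(x) = [-0.5519, -1.1454]
||prox(x)|| = 1.2714
Step 4: Proximal objective.
0.5*||prox-x||^2 = 0.2245
lambda*||prox|| = 0.8518
Total = 1.0763


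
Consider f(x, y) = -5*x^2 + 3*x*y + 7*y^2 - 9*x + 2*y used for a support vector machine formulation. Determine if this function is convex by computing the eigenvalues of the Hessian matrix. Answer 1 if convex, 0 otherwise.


The Hessian of f(x,y) = -5*x^2 + 3*x*y + 7*y^2 - 9*x + 2*y is:
H = [[-10, 3], [3, 14]]
Trace = -10 + 14 = 4
Determinant = -10*14 - (3)^2 = -149
Discriminant = (4)^2 - 4*-149 = 612.0
Eigenvalues: lambda_1 = -10.3693, lambda_2 = 14.3693
The function is not convex.

0


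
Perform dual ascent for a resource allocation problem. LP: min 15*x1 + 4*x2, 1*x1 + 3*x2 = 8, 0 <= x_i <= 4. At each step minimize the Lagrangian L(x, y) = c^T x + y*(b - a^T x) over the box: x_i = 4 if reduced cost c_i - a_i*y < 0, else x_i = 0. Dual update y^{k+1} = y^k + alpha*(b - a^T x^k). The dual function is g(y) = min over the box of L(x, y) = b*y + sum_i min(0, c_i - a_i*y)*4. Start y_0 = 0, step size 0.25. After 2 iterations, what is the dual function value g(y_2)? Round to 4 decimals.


Dual ascent for LP: min 15*x1 + 4*x2, 1*x1 + 3*x2 = 8, 0 <= x_i <= 4
Step 1: y^k = 0.0, reduced costs: (15.0, 4.0)
  x^k = (0.0, 0.0), subgradient = b - a^T x = 8.0
  y^{k+1} = 0.0 + 0.25*8.0 = 2.0
Step 2: y^k = 2.0, reduced costs: (13.0, -2.0)
  x^k = (0.0, 4.0), subgradient = b - a^T x = -4.0
  y^{k+1} = 2.0 + 0.25*-4.0 = 1.0
Dual objective at y_2 = 1.0: reduced costs (14.0, 1.0), box minimizer x = (0.0, 0.0)
g(y_2) = b*y + (c1 - a1*y)*x1 + (c2 - a2*y)*x2 = 8*1.0 + 14.0*0.0 + 1.0*0.0 = 8.0 + 0.0 + 0.0 = 8.0


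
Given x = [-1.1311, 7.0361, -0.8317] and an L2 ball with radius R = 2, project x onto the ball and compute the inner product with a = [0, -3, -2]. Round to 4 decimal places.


Step 1: Compute ||x|| (intermediates to 6 decimals).
||x|| = sqrt((-1.1311)^2 + 7.0361^2 + (-0.8317)^2) = 7.174804
Step 2: Project.
Since ||x|| > R, scale = R/||x|| = 2/7.174804 = 0.278753, proj(x) = scale * x
proj(x) = [-0.315298, 1.961334, -0.231839]
Step 3: Dot product.
a^T * proj(x) = 0*(-0.315298) - 3*1.961334 - 2*(-0.231839) = -5.4203


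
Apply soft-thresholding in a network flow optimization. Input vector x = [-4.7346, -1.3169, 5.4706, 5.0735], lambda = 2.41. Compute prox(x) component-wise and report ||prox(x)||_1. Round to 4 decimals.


Soft-thresholding with lambda = 2.41:
prox(-4.7346) = sign(-4.7346)*max(|-4.7346| - 2.41, 0) = -2.3246
prox(-1.3169) = sign(-1.3169)*max(|-1.3169| - 2.41, 0) = 0.0
prox(5.4706) = sign(5.4706)*max(|5.4706| - 2.41, 0) = 3.0606
prox(5.0735) = sign(5.0735)*max(|5.0735| - 2.41, 0) = 2.6635
prox(x) = [-2.3246, 0.0, 3.0606, 2.6635]
||prox(x)||_1 = 2.3246 + 0.0 + 3.0606 + 2.6635 = 8.0487


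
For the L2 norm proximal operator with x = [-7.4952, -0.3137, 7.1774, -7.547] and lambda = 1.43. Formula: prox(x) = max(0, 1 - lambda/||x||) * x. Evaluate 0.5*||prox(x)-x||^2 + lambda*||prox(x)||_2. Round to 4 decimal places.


Step 1: Compute ||x||.
||x|| = 12.8354
Step 2: Compute scaling factor.
scale = max(0, 1 - 1.43/12.8354) = 0.8886
Step 3: prox(x) = [-6.6602, -0.2788, 6.3778, -6.7062]
||prox(x)|| = 11.4054
Step 4: Proximal objective.
0.5*||prox-x||^2 = 1.0225
lambda*||prox|| = 16.3097
Total = 17.3322


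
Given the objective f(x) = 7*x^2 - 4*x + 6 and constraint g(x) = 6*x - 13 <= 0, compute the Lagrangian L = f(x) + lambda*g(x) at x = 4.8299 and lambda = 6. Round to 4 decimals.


Step 1: Evaluate f(x).
f(4.8299) = 7*4.8299^2 - 4*4.8299 + 6 = 149.9759
Step 2: Evaluate g(x).
g(4.8299) = 6*4.8299 - 13 = 15.9794
Step 3: Compute Lagrangian.
L = 149.9759 + 6*15.9794 = 245.8523


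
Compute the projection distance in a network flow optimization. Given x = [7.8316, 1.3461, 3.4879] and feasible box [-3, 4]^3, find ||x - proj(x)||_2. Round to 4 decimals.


Project each component onto [-3, 4].
clip(7.8316) = 4.0, clip(1.3461) = 1.3461, clip(3.4879) = 3.4879
Projection = [4.0, 1.3461, 3.4879]
Squared diffs: [14.6812, 0.0, 0.0]
Distance = sqrt(14.6812) = 3.8316


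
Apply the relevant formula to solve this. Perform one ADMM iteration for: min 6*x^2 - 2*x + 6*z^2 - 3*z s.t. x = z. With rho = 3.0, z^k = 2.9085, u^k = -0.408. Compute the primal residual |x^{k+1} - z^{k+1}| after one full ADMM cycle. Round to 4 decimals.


ADMM iteration with rho = 3.0, z^k = 2.9085, u^k = -0.408
Step 1: x-update.
Minimize 6*x^2 - 2*x + (3.0/2)*(x - 2.9085 - 0.408)^2
FOC: (2*6 + 3.0)*x = 2 + 3.0*(2.9085 + 0.408)
x^{k+1} = 0.7966
Step 2: z-update.
Minimize 6*z^2 - 3*z + (3.0/2)*(0.7966 - z - 0.408)^2
FOC: (2*6 + 3.0)*z = 3 + 3.0*(0.7966 - 0.408)
z^{k+1} = 0.2777
Step 3: u-update.
u^{k+1} = -0.408 + 0.7966 - 0.2777 = 0.1109
Step 4: Primal residual = |0.7966 - 0.2777| = 0.5189


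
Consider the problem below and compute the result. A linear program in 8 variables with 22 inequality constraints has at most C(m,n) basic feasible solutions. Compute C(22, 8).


Each vertex corresponds to some choice of n active constraints out of m, so the number of vertices is at most C(m, n) = m! / (n!(m-n)!).
m = 22, n = 8
Numerator: 22 * 21 * 20 * 19 * 18 * 17 * 16 * 15
Denominator: 8! = 40320
C(22, 8) = 319770


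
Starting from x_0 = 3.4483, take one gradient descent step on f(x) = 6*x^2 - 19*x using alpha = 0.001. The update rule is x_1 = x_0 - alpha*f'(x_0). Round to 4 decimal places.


We compute the gradient at x_0 and apply the update.
f'(x) = 12*x - 19
f'(3.4483) = 12*3.4483 - 19 = 22.3796
x_1 = 3.4483 - 0.001*22.3796 = 3.4259


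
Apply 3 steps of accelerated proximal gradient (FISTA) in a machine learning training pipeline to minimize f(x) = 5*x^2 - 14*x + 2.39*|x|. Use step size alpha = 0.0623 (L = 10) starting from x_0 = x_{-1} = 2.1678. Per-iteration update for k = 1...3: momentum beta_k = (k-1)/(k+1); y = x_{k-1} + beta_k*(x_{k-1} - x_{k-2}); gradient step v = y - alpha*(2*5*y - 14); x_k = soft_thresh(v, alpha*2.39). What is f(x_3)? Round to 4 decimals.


FISTA on f(x) = 5*x^2 - 14*x + 2.39*|x|
L = 10, alpha = 0.0623
Iteration 1: beta = 0.0, y = 2.1678 + 0.0*(2.1678 - 2.1678) = 2.1678
  grad(y) = 7.678, v = y - alpha*grad = 1.6895
  prox(v) = soft_thresh(1.6895, 0.1489) = 1.5406
Iteration 2: beta = 0.3333, y = 1.5406 + 0.3333*(1.5406 - 2.1678) = 1.3315
  grad(y) = -0.6852, v = y - alpha*grad = 1.3742
  prox(v) = soft_thresh(1.3742, 0.1489) = 1.2253
Iteration 3: beta = 0.5, y = 1.2253 + 0.5*(1.2253 - 1.5406) = 1.0676
  grad(y) = -3.3237, v = y - alpha*grad = 1.2747
  prox(v) = soft_thresh(1.2747, 0.1489) = 1.1258
f(x_3) = 5*1.1258^2 - 14*1.1258 + 2.39*|1.1258| = -6.7334


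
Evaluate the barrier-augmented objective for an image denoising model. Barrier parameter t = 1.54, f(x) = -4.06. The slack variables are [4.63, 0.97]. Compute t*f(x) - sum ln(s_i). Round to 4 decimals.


Step 1: Compute log-barrier.
ln values: [1.5326, -0.0305]
phi = -(1.5326 - 0.0305) = -1.5021
Step 2: Compute augmented objective.
t*f(x) = 1.54*-4.06 = -6.2524
Total = -6.2524 - 1.5021 = -7.7545


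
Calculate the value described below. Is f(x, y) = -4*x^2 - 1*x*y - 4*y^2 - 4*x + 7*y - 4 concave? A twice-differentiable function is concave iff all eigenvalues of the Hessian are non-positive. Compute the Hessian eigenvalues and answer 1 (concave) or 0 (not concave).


The Hessian of f(x,y) = -4*x^2 - 1*x*y - 4*y^2 - 4*x + 7*y - 4 is:
H = [[-8, -1], [-1, -8]]
Trace = -8 - 8 = -16
Determinant = -8*-8 - (-1)^2 = 63
Discriminant = (-16)^2 - 4*63 = 4.0
Eigenvalues: lambda_1 = -9.0, lambda_2 = -7.0
The function is concave.

1


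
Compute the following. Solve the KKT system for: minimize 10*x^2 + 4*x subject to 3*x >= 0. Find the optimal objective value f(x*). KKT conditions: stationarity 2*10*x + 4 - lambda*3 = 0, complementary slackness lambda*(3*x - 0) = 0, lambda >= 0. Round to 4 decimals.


Step 1: Try lambda = 0 (constraint inactive).
x_unc = -4/(2*10) = -0.2
Check: 3*-0.2 = -0.6 < 0 -- violated!
Step 2: Constraint must be active: 3*x = 0
x* = 0/3 = 0.0
lambda = (2*10*0.0 + 4)/3 = 1.3333
Step 3: Compute optimal value.
f(x*) = 10*0.0^2 + 4*0.0 = 0.0


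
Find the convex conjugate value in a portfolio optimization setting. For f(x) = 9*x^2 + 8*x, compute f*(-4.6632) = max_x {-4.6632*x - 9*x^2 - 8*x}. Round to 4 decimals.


f*(y) = sup_x {y*x - a*x^2 - b*x} = sup_x {(y-b)*x - a*x^2}
FOC: (y - b) - 2a*x = 0 => x* = (y - b)/(2a)
x* = (-4.6632 - 8)/(2*9) = -0.7035
f*(-4.6632) = (y-b)^2/(4a) = (-4.6632 - 8)^2/(4*9)
= 160.3566/36 = 4.4544


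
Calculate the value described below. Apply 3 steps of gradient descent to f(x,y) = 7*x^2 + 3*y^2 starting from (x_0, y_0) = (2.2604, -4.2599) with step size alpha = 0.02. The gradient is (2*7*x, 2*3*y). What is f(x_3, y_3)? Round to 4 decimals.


Gradient descent on f(x,y) = 7*x^2 + 3*y^2.
Starting point: (2.2604, -4.2599), alpha = 0.02
Step 1: grad_x = 2*7*2.2604 = 31.6456, grad_y = 2*3*-4.2599 = -25.5594
  x_1 = 2.2604 - 0.02*31.6456 = 1.6275
  y_1 = -4.2599 - 0.02*-25.5594 = -3.7487
Step 2: grad_x = 2*7*1.6275 = 22.7848, grad_y = 2*3*-3.7487 = -22.4923
  x_2 = 1.6275 - 0.02*22.7848 = 1.1718
  y_2 = -3.7487 - 0.02*-22.4923 = -3.2989
Step 3: grad_x = 2*7*1.1718 = 16.4051, grad_y = 2*3*-3.2989 = -19.7932
  x_3 = 1.1718 - 0.02*16.4051 = 0.8437
  y_3 = -3.2989 - 0.02*-19.7932 = -2.903
f(0.8437, -2.903) = 7*0.8437^2 + 3*(-2.903)^2 = 30.265


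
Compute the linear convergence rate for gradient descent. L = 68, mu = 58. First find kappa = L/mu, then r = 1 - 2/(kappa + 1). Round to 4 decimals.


Step 1: Compute the condition number.
kappa = L/mu = 68/58 = 1.1724
Step 2: Compute the convergence rate.
r = 1 - 2/(kappa + 1) = 1 - 2*mu/(L + mu) = (L - mu)/(L + mu) = 10/126 = 0.0794


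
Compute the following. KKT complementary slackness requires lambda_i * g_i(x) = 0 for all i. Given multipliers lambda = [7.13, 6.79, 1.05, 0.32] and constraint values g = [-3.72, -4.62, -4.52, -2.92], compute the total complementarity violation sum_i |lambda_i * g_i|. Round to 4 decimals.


KKT complementary slackness check:
lambda_1 * g_1 = 7.13 * -3.72 = -26.5236
lambda_2 * g_2 = 6.79 * -4.62 = -31.3698
lambda_3 * g_3 = 1.05 * -4.52 = -4.746
lambda_4 * g_4 = 0.32 * -2.92 = -0.9344
Total violation = 26.5236 + 31.3698 + 4.746 + 0.9344 = 63.5738


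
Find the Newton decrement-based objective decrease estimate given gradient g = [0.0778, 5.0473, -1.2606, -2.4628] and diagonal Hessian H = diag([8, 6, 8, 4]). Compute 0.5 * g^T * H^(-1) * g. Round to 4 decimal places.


Step 1: H is diagonal, so H^(-1) * g = [0.0097, 0.8412, -0.1576, -0.6157].
Step 2: g^T H^(-1) g = sum_i g_i^2 / H_ii
  = (0.0778)^2/8 + (5.0473)^2/6 + (-1.2606)^2/8 + (-2.4628)^2/4
  = 0.0008 + 4.2459 + 0.1986 + 1.5163 = 5.9616
Step 3: Objective decrease = 0.5 * g^T H^(-1) g = 2.9808


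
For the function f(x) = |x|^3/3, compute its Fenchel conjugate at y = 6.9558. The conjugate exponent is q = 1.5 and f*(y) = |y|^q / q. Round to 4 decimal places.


The conjugate exponent q satisfies 1/p + 1/q = 1.
p = 3, so q = 3/(3 - 1) = 1.5
|y|^q = 6.9558^1.5 = 18.3451
f*(6.9558) = 18.3451 / 1.5 = 12.2301


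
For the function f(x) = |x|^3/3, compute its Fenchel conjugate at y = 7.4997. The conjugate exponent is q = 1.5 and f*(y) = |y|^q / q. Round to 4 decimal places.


The conjugate exponent q satisfies 1/p + 1/q = 1.
p = 3, so q = 3/(3 - 1) = 1.5
|y|^q = 7.4997^1.5 = 20.5384
f*(7.4997) = 20.5384 / 1.5 = 13.6922


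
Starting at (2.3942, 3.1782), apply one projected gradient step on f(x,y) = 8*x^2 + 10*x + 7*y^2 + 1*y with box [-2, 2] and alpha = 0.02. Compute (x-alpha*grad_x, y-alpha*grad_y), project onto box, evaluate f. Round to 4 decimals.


Step 1: Compute gradient at (2.3942, 3.1782).
grad_x = 2*8*2.3942 + 10 = 48.3072
grad_y = 2*7*3.1782 + 1 = 45.4948
Step 2: Gradient step.
x_raw = 2.3942 - 0.02*48.3072 = 1.4281
y_raw = 3.1782 - 0.02*45.4948 = 2.2683
Step 3: Project onto [-2, 2].
x_proj = clip(1.4281) = 1.4281
y_proj = clip(2.2683) = 2.0
Step 4: Evaluate f.
f(1.4281, 2.0) = 60.5953


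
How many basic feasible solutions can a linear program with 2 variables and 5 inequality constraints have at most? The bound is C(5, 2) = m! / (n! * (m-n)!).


Each vertex corresponds to some choice of n active constraints out of m, so the number of vertices is at most C(m, n) = m! / (n!(m-n)!).
m = 5, n = 2
Numerator: 5 * 4
Denominator: 2! = 2
C(5, 2) = 10


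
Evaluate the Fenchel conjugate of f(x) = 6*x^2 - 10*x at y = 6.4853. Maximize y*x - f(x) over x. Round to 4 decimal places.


f*(y) = sup_x {y*x - a*x^2 - b*x} = sup_x {(y-b)*x - a*x^2}
FOC: (y - b) - 2a*x = 0 => x* = (y - b)/(2a)
x* = (6.4853 + 10)/(2*6) = 1.3738
f*(6.4853) = (y-b)^2/(4a) = (6.4853 + 10)^2/(4*6)
= 271.7651/24 = 11.3235


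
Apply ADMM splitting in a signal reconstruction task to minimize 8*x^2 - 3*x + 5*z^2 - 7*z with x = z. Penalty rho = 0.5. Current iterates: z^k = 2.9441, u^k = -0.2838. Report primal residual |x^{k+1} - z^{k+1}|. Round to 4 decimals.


ADMM iteration with rho = 0.5, z^k = 2.9441, u^k = -0.2838
Step 1: x-update.
Minimize 8*x^2 - 3*x + (0.5/2)*(x - 2.9441 - 0.2838)^2
FOC: (2*8 + 0.5)*x = 3 + 0.5*(2.9441 + 0.2838)
x^{k+1} = 0.2796
Step 2: z-update.
Minimize 5*z^2 - 7*z + (0.5/2)*(0.2796 - z - 0.2838)^2
FOC: (2*5 + 0.5)*z = 7 + 0.5*(0.2796 - 0.2838)
z^{k+1} = 0.6665
Step 3: u-update.
u^{k+1} = -0.2838 + 0.2796 - 0.6665 = -0.6706
Step 4: Primal residual = |0.2796 - 0.6665| = 0.3868


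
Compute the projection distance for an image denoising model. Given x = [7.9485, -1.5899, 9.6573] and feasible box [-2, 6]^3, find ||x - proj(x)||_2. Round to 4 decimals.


Project each component onto [-2, 6].
clip(7.9485) = 6.0, clip(-1.5899) = -1.5899, clip(9.6573) = 6.0
Projection = [6.0, -1.5899, 6.0]
Squared diffs: [3.7967, 0.0, 13.3758]
Distance = sqrt(17.1725) = 4.144


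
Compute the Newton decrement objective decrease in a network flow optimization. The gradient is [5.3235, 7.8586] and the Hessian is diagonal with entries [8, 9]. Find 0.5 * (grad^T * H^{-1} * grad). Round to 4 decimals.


Step 1: H is diagonal, so H^(-1) * g = [0.6654, 0.8732].
Step 2: g^T H^(-1) g = sum_i g_i^2 / H_ii
  = (5.3235)^2/8 + (7.8586)^2/9
  = 3.5425 + 6.862 = 10.4044
Step 3: Objective decrease = 0.5 * g^T H^(-1) g = 5.2022


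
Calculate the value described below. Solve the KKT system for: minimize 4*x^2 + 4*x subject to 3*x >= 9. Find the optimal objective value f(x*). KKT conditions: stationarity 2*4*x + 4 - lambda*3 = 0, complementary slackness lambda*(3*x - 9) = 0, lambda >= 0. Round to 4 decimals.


Step 1: Try lambda = 0 (constraint inactive).
x_unc = -4/(2*4) = -0.5
Check: 3*-0.5 = -1.5 < 9 -- violated!
Step 2: Constraint must be active: 3*x = 9
x* = 9/3 = 3.0
lambda = (2*4*3.0 + 4)/3 = 9.3333
Step 3: Compute optimal value.
f(x*) = 4*3.0^2 + 4*3.0 = 48.0


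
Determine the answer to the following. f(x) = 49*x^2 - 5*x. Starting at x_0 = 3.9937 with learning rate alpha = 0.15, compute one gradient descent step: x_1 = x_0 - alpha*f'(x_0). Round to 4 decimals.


We compute the gradient at x_0 and apply the update.
f'(x) = 98*x - 5
f'(3.9937) = 98*3.9937 - 5 = 386.3826
x_1 = 3.9937 - 0.15*386.3826 = -53.9637


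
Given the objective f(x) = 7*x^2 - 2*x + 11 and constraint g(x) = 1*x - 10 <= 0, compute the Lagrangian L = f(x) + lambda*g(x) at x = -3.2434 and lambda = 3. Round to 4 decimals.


Step 1: Evaluate f(x).
f(-3.2434) = 7*(-3.2434)^2 - 2*(-3.2434) + 11 = 91.1243
Step 2: Evaluate g(x).
g(-3.2434) = 1*-3.2434 - 10 = -13.2434
Step 3: Compute Lagrangian.
L = 91.1243 + 3*-13.2434 = 51.3941


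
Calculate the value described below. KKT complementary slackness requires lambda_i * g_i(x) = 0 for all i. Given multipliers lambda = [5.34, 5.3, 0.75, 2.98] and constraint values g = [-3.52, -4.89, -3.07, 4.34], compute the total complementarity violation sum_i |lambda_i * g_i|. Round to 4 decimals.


KKT complementary slackness check:
lambda_1 * g_1 = 5.34 * -3.52 = -18.7968
lambda_2 * g_2 = 5.3 * -4.89 = -25.917
lambda_3 * g_3 = 0.75 * -3.07 = -2.3025
lambda_4 * g_4 = 2.98 * 4.34 = 12.9332
Total violation = 18.7968 + 25.917 + 2.3025 + 12.9332 = 59.9495
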